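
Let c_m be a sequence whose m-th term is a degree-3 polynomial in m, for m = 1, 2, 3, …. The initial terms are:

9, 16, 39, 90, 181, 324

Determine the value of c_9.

1st diffs: 7, 23, 51, 91, 143.
2nd diffs: 16, 28, 40, 52.
3rd diffs: 12, 12, 12 (constant).
Newton forward-difference form: c_m = 9 + 7·C(m-1,1) + 16·C(m-1,2) + 12·C(m-1,3).
At m = 9: m-1 = 8, so c_9 = 9 + 56 + 448 + 672 = 1185.

1185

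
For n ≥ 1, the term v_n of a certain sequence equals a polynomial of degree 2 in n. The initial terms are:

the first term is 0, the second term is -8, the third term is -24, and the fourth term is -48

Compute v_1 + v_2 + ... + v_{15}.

-4480

1st diffs: -8, -16, -24.
2nd diffs: -8, -8 (constant).
Newton forward-difference form: v_n = (-8)·C(n-1,1) + (-8)·C(n-1,2).
Continuing: …, -80, -120, -168, -224, …, v_{15} = -840.
Summing n = 1..15 (15 terms) gives -4480.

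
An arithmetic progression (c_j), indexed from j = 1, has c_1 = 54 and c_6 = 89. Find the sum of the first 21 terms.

Common difference d = (89 - 54) / (6 - 1) = 7.
c_j = 54 + (j - 1)·7.
c_{21} = 194; S = 21·(54 + 194)/2 = 2604.

2604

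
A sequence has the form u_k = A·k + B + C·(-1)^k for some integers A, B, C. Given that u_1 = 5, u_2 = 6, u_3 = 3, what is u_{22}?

Plug in k = 1, 2, 3: A + B - C = 5; 2A + B + C = 6; 3A + B - C = 3.
Subtracting the first from the second: A + 2C = 1.
Subtracting the second from the third: A - 2C = -3.
Solving: C = 1, A = -1, then B = 7.
Therefore u_{22} = -22 + 7 + 1·1 = -14.

-14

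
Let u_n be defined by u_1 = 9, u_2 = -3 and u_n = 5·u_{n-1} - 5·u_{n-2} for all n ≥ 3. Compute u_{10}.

Iterate the recurrence:
u_3 = -60, u_4 = -285, u_5 = -1125, u_6 = -4200, u_7 = -15375, u_8 = -55875, u_9 = -202500, u_{10} = -733125.

-733125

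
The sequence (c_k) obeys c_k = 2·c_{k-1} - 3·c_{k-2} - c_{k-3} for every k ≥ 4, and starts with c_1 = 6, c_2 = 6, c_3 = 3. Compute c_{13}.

-2787

Applying the relation repeatedly:
c_4 = -18; c_5 = -51; c_6 = -51; c_7 = 69; c_8 = 342; c_9 = 528; c_{10} = -39; c_{11} = -2004; c_{12} = -4419; c_{13} = -2787.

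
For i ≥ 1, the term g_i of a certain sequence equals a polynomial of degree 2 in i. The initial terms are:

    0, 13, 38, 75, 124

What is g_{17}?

1648

1st diffs: 13, 25, 37, 49.
2nd diffs: 12, 12, 12 (constant).
Newton forward-difference form: g_i = 13·C(i-1,1) + 12·C(i-1,2).
At i = 17: i-1 = 16, so g_{17} = 208 + 1440 = 1648.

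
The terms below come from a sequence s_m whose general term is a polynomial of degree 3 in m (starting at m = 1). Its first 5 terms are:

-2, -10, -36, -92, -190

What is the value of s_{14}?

1st diffs: -8, -26, -56, -98.
2nd diffs: -18, -30, -42.
3rd diffs: -12, -12 (constant).
Newton forward-difference form: s_m = -2 + (-8)·C(m-1,1) + (-18)·C(m-1,2) + (-12)·C(m-1,3).
At m = 14: m-1 = 13, so s_{14} = -2 - 104 - 1404 - 3432 = -4942.

-4942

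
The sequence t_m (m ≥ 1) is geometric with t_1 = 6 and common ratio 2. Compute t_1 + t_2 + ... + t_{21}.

t_m = 6·2^(m-1).
S = 6·(2^21 - 1)/(2 - 1) = 6·(2097152 - 1)/(1) = 12582906.

12582906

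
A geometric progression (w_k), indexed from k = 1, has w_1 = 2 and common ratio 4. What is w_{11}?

2097152

w_k = 2·4^(k-1).
w_{11} = 2·4^10 = 2097152.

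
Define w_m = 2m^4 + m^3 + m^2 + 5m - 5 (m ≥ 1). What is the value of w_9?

w_9 = 2·9^4 + 1·9^3 + 1·9^2 + 5·9 - 5 = 13972.

13972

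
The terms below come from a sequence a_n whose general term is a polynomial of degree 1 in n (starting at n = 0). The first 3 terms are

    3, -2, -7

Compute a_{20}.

-97

1st diffs: -5, -5 (constant).
So a_n = -5n + 3.
Evaluating at n = 20 gives a_{20} = -97.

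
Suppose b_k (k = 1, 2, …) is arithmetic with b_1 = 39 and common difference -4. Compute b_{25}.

-57

b_k = 39 + (k - 1)·(-4).
b_{25} = 39 + 24·(-4) = -57.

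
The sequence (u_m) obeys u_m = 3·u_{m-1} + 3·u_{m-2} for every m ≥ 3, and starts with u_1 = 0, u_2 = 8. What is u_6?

1368

Compute successive terms:
u_3 = 24, u_4 = 96, u_5 = 360, u_6 = 1368.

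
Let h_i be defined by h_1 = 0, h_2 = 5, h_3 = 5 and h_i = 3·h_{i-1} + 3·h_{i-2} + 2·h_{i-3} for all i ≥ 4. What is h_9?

Step forward from the initial values:
h_4 = 30; h_5 = 115; h_6 = 445; h_7 = 1740; h_8 = 6785; h_9 = 26465.

26465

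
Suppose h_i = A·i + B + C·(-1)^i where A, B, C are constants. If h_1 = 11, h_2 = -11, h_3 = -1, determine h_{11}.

Plug in i = 1, 2, 3: A + B - C = 11; 2A + B + C = -11; 3A + B - C = -1.
Subtracting the first from the second: A + 2C = -22.
Subtracting the second from the third: A - 2C = 10.
Solving: C = -8, A = -6, then B = 9.
Hence h_{11} = -6·11 + 9 + (-8)·(-1) = -49.

-49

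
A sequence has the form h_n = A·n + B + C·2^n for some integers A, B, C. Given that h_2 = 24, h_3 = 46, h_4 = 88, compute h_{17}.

Write the equations: 2A + B + 4C = 24; 3A + B + 8C = 46; 4A + B + 16C = 88.
Subtracting the first from the second: A + 4C = 22.
Subtracting the second from the third: A + 8C = 42.
Solving: C = 5, A = 2, then B = 0.
Therefore h_{17} = 34 + 0 + 5·131072 = 655394.

655394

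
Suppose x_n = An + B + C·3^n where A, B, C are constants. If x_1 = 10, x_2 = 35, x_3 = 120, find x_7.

10900

Write the equations: A + B + 3C = 10; 2A + B + 9C = 35; 3A + B + 27C = 120.
Subtracting the first from the second: A + 6C = 25.
Subtracting the second from the third: A + 18C = 85.
Solving: C = 5, A = -5, then B = 0.
So x_n = -5·n + 0 + 5·3^n; at n=7 this is 10900.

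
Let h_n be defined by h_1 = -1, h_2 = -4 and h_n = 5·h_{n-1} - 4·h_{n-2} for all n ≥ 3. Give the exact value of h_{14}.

-67108864

Step forward from the initial values:
h_3 = -16, h_4 = -64, h_5 = -256, …, h_{11} = -1048576, h_{12} = -4194304, h_{13} = -16777216, h_{14} = -67108864.
(Characteristic roots are 4 and 1.)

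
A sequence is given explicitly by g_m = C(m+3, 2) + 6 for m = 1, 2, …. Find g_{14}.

142

C(17, 2) = 136, so g_{14} = 142.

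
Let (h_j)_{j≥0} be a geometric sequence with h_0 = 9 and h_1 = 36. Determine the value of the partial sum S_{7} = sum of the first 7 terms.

Common ratio r = 4.
h_j = 9·4^(j-0).
S = 9·(4^7 - 1)/(4 - 1) = 9·(16384 - 1)/(3) = 49149.

49149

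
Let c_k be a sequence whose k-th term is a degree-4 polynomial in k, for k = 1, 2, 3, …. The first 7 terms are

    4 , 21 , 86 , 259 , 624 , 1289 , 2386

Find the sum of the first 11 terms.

39787

1st diffs: 17, 65, 173, 365, 665, 1097.
2nd diffs: 48, 108, 192, 300, 432.
3rd diffs: 60, 84, 108, 132.
4th diffs: 24, 24, 24 (constant).
Newton forward-difference form: c_k = 4 + 17·C(k-1,1) + 48·C(k-1,2) + 60·C(k-1,3) + 24·C(k-1,4).
Continuing: 4071, 6524, 9949, 14574.
Summing k = 1..11 (11 terms) gives 39787.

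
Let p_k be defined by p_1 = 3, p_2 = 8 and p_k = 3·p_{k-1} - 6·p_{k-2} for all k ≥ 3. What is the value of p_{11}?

-17982

p_3 = 6; p_4 = -30; p_5 = -126; p_6 = -198; p_7 = 162; p_8 = 1674; p_9 = 4050; p_{10} = 2106; p_{11} = -17982.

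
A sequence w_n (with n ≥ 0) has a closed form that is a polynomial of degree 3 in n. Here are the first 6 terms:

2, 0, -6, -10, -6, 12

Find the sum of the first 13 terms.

1st diffs: -2, -6, -4, 4, 18.
2nd diffs: -4, 2, 8, 14.
3rd diffs: 6, 6, 6 (constant).
Newton forward-difference form: w_n = 2 + (-2)·C(n,1) + (-4)·C(n,2) + 6·C(n,3).
Continuing: …, 50, 114, 210, 344, …, w_{12} = 1034.
Summing n = 0..12 (13 terms) gives 3016.

3016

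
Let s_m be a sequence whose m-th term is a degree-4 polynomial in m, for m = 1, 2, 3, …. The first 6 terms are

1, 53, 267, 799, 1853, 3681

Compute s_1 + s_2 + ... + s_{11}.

1st diffs: 52, 214, 532, 1054, 1828.
2nd diffs: 162, 318, 522, 774.
3rd diffs: 156, 204, 252.
4th diffs: 48, 48 (constant).
Newton forward-difference form: s_m = 1 + 52·C(m-1,1) + 162·C(m-1,2) + 156·C(m-1,3) + 48·C(m-1,4).
Continuing: …, 6583, 10907, 17049, 25453, …, s_{11} = 36611.
Summing m = 1..11 (11 terms) gives 103257.

103257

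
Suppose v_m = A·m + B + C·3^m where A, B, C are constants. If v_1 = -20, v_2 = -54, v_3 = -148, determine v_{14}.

Write the equations: A + B + 3C = -20; 2A + B + 9C = -54; 3A + B + 27C = -148.
Subtracting the first from the second: A + 6C = -34.
Subtracting the second from the third: A + 18C = -94.
Solving: C = -5, A = -4, then B = -1.
Therefore v_{14} = -56 + (-1) + (-5)·4782969 = -23914902.

-23914902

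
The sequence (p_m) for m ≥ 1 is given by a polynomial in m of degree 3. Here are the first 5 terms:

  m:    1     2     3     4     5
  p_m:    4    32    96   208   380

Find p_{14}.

1st diffs: 28, 64, 112, 172.
2nd diffs: 36, 48, 60.
3rd diffs: 12, 12 (constant).
Newton forward-difference form: p_m = 4 + 28·C(m-1,1) + 36·C(m-1,2) + 12·C(m-1,3).
At m = 14: m-1 = 13, so p_{14} = 4 + 364 + 2808 + 3432 = 6608.

6608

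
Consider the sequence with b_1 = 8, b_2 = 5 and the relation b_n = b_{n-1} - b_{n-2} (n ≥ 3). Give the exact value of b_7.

8

Step forward from the initial values:
b_3 = -3, b_4 = -8, b_5 = -5, b_6 = 3, b_7 = 8.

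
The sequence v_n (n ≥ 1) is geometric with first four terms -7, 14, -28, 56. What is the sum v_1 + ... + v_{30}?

Common ratio r = -2.
v_n = (-7)·(-2)^(n-1).
S = (-7)·((-2)^30 - 1)/(-2 - 1) = (-7)·(1073741824 - 1)/(-3) = 2505397587.

2505397587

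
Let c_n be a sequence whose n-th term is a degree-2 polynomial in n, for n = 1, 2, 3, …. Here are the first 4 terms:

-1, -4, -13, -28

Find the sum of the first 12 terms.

-1530

1st diffs: -3, -9, -15.
2nd diffs: -6, -6 (constant).
So c_n = -3n^2 + 6n - 4.
Continuing: …, -49, -76, -109, -148, …, c_{12} = -364.
Summing n = 1..12 (12 terms) gives -1530.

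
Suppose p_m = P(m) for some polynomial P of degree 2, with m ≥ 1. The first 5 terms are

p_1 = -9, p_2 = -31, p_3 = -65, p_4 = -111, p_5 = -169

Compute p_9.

1st diffs: -22, -34, -46, -58.
2nd diffs: -12, -12, -12 (constant).
Newton forward-difference form: p_m = -9 + (-22)·C(m-1,1) + (-12)·C(m-1,2).
At m = 9: m-1 = 8, so p_9 = -9 - 176 - 336 = -521.

-521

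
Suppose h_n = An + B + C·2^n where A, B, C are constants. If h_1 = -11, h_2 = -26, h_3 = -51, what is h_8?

-1316

The three given values yield: A + B + 2C = -11; 2A + B + 4C = -26; 3A + B + 8C = -51.
Subtracting the first from the second: A + 2C = -15.
Subtracting the second from the third: A + 4C = -25.
Solving: C = -5, A = -5, then B = 4.
Therefore h_8 = -40 + 4 + (-5)·256 = -1316.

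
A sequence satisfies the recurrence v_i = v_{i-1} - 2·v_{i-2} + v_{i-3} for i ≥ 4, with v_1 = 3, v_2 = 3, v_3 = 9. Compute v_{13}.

Step forward from the initial values:
v_4 = 6;  v_5 = -9;  v_6 = -12;  v_7 = 12;  v_8 = 27;  v_9 = -9;  v_{10} = -51;  v_{11} = -6;  v_{12} = 87;  v_{13} = 48.

48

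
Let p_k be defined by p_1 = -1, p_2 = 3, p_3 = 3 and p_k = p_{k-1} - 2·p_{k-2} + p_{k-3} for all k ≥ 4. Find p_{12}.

33

Compute successive terms:
p_4 = -4; p_5 = -7; p_6 = 4; p_7 = 14; p_8 = -1; p_9 = -25; p_{10} = -9; p_{11} = 40; p_{12} = 33.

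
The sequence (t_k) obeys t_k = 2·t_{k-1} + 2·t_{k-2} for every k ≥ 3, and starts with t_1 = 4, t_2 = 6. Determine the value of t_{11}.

59712

t_3 = 20;  t_4 = 52;  t_5 = 144;  t_6 = 392;  t_7 = 1072;  t_8 = 2928;  t_9 = 8000;  t_{10} = 21856;  t_{11} = 59712.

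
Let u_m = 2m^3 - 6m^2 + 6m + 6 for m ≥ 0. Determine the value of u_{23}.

21304

u_{23} = 2·23^3 - 6·23^2 + 6·23 + 6 = 21304.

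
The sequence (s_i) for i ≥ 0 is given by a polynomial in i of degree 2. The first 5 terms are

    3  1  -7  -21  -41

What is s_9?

1st diffs: -2, -8, -14, -20.
2nd diffs: -6, -6, -6 (constant).
Newton forward-difference form: s_i = 3 + (-2)·C(i,1) + (-6)·C(i,2).
At i = 9: i = 9, so s_9 = 3 - 18 - 216 = -231.

-231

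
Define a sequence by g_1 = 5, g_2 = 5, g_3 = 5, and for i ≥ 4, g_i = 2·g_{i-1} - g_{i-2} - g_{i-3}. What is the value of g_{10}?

35

g_4 = 0; g_5 = -10; g_6 = -25; g_7 = -40; g_8 = -45; g_9 = -25; g_{10} = 35.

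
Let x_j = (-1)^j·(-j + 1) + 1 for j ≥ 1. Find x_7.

(-1)^7 = -1; -j + 1 at j=7 is -6; so x_7 = 7.

7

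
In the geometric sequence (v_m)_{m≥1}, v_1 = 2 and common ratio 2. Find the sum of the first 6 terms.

126

v_m = 2·2^(m-1).
S = 2·(2^6 - 1)/(2 - 1) = 2·(64 - 1)/(1) = 126.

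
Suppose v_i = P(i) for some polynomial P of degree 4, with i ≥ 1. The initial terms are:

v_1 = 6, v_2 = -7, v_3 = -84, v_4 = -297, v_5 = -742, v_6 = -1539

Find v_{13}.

-32094

1st diffs: -13, -77, -213, -445, -797.
2nd diffs: -64, -136, -232, -352.
3rd diffs: -72, -96, -120.
4th diffs: -24, -24 (constant).
So v_i = -i^4 - 2i^3 + 5i^2 + i + 3.
Evaluating at i = 13 gives v_{13} = -32094.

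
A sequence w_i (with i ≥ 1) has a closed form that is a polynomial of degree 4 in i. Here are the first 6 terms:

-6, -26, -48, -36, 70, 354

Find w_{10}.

1st diffs: -20, -22, 12, 106, 284.
2nd diffs: -2, 34, 94, 178.
3rd diffs: 36, 60, 84.
4th diffs: 24, 24 (constant).
So w_i = i^4 - 4i^3 - 2i^2 - i.
Evaluating at i = 10 gives w_{10} = 5790.

5790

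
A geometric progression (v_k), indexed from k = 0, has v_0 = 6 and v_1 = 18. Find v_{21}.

Common ratio r = 3.
v_k = 6·3^(k-0).
v_{21} = 6·3^21 = 62762119218.

62762119218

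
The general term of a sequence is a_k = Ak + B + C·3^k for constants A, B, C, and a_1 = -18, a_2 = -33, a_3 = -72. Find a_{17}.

-258280386

At k = 1, 2, 3: A + B + 3C = -18; 2A + B + 9C = -33; 3A + B + 27C = -72.
Subtracting the first from the second: A + 6C = -15.
Subtracting the second from the third: A + 18C = -39.
Solving: C = -2, A = -3, then B = -9.
So a_k = -3·k + (-9) + (-2)·3^k; at k=17 this is -258280386.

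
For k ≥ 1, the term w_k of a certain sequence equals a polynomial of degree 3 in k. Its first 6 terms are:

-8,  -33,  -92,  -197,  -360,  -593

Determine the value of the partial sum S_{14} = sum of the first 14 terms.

-26775

1st diffs: -25, -59, -105, -163, -233.
2nd diffs: -34, -46, -58, -70.
3rd diffs: -12, -12, -12 (constant).
So w_k = -2k^3 - 5k^2 + 4k - 5.
Continuing: …, -908, -1317, -1832, -2465, …, w_{14} = -6417.
Summing k = 1..14 (14 terms) gives -26775.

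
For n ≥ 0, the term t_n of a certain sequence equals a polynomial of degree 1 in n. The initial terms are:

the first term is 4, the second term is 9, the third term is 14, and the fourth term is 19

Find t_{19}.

99

1st diffs: 5, 5, 5 (constant).
So t_n = 5n + 4.
Evaluating at n = 19 gives t_{19} = 99.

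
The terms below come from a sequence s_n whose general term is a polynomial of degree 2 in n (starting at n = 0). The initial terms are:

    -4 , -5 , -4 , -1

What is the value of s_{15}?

191

1st diffs: -1, 1, 3.
2nd diffs: 2, 2 (constant).
Newton forward-difference form: s_n = -4 + (-1)·C(n,1) + 2·C(n,2).
At n = 15: n = 15, so s_{15} = -4 - 15 + 210 = 191.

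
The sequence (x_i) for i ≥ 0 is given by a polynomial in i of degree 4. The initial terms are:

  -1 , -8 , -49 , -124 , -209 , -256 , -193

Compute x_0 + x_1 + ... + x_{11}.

1st diffs: -7, -41, -75, -85, -47, 63.
2nd diffs: -34, -34, -10, 38, 110.
3rd diffs: 0, 24, 48, 72.
4th diffs: 24, 24, 24 (constant).
Newton forward-difference form: x_i = -1 + (-7)·C(i,1) + (-34)·C(i,2) + 24·C(i,4).
Continuing: …, 76, 671, 1736, 3439, …, x_{11} = 5972.
Summing i = 0..11 (12 terms) gives 11054.

11054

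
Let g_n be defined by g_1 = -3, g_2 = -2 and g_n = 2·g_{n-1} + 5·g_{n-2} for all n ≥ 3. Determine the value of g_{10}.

g_3 = -19;  g_4 = -48;  g_5 = -191;  g_6 = -622;  g_7 = -2199;  g_8 = -7508;  g_9 = -26011;  g_{10} = -89562.

-89562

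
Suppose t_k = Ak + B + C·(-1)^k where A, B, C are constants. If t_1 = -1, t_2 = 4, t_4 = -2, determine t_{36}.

-98

At k = 1, 2, 4: A + B - C = -1; 2A + B + C = 4; 4A + B + C = -2.
Subtracting the first from the second: A + 2C = 5.
Subtracting the second from the third: 2A = -6.
Solving: C = 4, A = -3, then B = 6.
So t_k = -3·k + 6 + 4·(-1)^k; at k=36 this is -98.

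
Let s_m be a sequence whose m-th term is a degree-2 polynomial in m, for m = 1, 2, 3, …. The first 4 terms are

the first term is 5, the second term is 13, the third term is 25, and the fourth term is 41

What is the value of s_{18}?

1st diffs: 8, 12, 16.
2nd diffs: 4, 4 (constant).
Newton forward-difference form: s_m = 5 + 8·C(m-1,1) + 4·C(m-1,2).
At m = 18: m-1 = 17, so s_{18} = 5 + 136 + 544 = 685.

685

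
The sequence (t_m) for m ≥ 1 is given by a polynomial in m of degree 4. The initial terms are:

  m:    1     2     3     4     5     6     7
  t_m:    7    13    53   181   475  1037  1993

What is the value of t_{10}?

1st diffs: 6, 40, 128, 294, 562, 956.
2nd diffs: 34, 88, 166, 268, 394.
3rd diffs: 54, 78, 102, 126.
4th diffs: 24, 24, 24 (constant).
Newton forward-difference form: t_m = 7 + 6·C(m-1,1) + 34·C(m-1,2) + 54·C(m-1,3) + 24·C(m-1,4).
At m = 10: m-1 = 9, so t_{10} = 7 + 54 + 1224 + 4536 + 3024 = 8845.

8845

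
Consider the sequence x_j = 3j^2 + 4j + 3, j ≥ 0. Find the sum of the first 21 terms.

9513

Over j = 0..20: Σj = 210, Σj² = 2870.
Total = (3)·2870 + (4)·210 + (3)·21 = 9513.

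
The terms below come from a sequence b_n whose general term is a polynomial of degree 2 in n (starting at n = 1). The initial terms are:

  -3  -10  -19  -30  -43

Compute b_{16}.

-318

1st diffs: -7, -9, -11, -13.
2nd diffs: -2, -2, -2 (constant).
Newton forward-difference form: b_n = -3 + (-7)·C(n-1,1) + (-2)·C(n-1,2).
At n = 16: n-1 = 15, so b_{16} = -3 - 105 - 210 = -318.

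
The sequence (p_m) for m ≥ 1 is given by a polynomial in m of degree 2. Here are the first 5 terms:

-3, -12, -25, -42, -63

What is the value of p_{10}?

1st diffs: -9, -13, -17, -21.
2nd diffs: -4, -4, -4 (constant).
So p_m = -2m^2 - 3m + 2.
Evaluating at m = 10 gives p_{10} = -228.

-228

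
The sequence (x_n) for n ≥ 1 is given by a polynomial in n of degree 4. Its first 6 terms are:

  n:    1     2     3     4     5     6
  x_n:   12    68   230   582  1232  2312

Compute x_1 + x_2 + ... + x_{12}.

87748

1st diffs: 56, 162, 352, 650, 1080.
2nd diffs: 106, 190, 298, 430.
3rd diffs: 84, 108, 132.
4th diffs: 24, 24 (constant).
Newton forward-difference form: x_n = 12 + 56·C(n-1,1) + 106·C(n-1,2) + 84·C(n-1,3) + 24·C(n-1,4).
Continuing: …, 3978, 6410, 9812, 14412, …, x_{12} = 28238.
Summing n = 1..12 (12 terms) gives 87748.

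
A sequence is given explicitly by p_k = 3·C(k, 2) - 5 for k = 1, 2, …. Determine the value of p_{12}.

C(12, 2) = 66, so p_{12} = 193.

193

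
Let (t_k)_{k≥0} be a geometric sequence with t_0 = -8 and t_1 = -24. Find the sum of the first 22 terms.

-125524238432

Common ratio r = 3.
t_k = (-8)·3^(k-0).
S = (-8)·(3^22 - 1)/(3 - 1) = (-8)·(31381059609 - 1)/(2) = -125524238432.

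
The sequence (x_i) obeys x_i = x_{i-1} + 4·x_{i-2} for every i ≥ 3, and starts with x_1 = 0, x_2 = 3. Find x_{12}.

22767

Iterate the recurrence:
x_3 = 3; x_4 = 15; x_5 = 27; x_6 = 87; x_7 = 195; x_8 = 543; x_9 = 1323; x_{10} = 3495; x_{11} = 8787; x_{12} = 22767.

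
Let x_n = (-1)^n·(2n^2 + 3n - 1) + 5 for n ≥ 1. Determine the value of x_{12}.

328

(-1)^12 = 1; 2n^2 + 3n - 1 at n=12 is 323; so x_{12} = 328.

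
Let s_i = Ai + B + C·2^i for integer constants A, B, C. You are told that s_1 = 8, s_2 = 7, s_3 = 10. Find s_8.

481

The three given values yield: A + B + 2C = 8; 2A + B + 4C = 7; 3A + B + 8C = 10.
Subtracting the first from the second: A + 2C = -1.
Subtracting the second from the third: A + 4C = 3.
Solving: C = 2, A = -5, then B = 9.
Therefore s_8 = -40 + 9 + 2·256 = 481.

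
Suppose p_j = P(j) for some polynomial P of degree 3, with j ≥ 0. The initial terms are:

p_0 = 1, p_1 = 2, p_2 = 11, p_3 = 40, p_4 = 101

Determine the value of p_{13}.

1st diffs: 1, 9, 29, 61.
2nd diffs: 8, 20, 32.
3rd diffs: 12, 12 (constant).
Newton forward-difference form: p_j = 1 + 1·C(j,1) + 8·C(j,2) + 12·C(j,3).
At j = 13: j = 13, so p_{13} = 1 + 13 + 624 + 3432 = 4070.

4070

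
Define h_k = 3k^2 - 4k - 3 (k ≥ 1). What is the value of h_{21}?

h_{21} = 3·21^2 - 4·21 - 3 = 1236.

1236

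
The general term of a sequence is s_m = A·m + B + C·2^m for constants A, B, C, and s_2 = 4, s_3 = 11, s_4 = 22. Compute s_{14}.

16420

Write the equations: 2A + B + 4C = 4; 3A + B + 8C = 11; 4A + B + 16C = 22.
Subtracting the first from the second: A + 4C = 7.
Subtracting the second from the third: A + 8C = 11.
Solving: C = 1, A = 3, then B = -6.
Hence s_{14} = 3·14 + (-6) + 1·16384 = 16420.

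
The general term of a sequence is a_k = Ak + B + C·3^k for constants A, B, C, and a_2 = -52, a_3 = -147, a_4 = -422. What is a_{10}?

-295292

The three given values yield: 2A + B + 9C = -52; 3A + B + 27C = -147; 4A + B + 81C = -422.
Subtracting the first from the second: A + 18C = -95.
Subtracting the second from the third: A + 54C = -275.
Solving: C = -5, A = -5, then B = 3.
So a_k = -5·k + 3 + (-5)·3^k; at k=10 this is -295292.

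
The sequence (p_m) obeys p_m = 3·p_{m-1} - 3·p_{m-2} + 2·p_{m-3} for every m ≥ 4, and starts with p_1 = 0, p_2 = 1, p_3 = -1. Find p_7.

-42

Step forward from the initial values:
p_4 = -6  p_5 = -13  p_6 = -23  p_7 = -42.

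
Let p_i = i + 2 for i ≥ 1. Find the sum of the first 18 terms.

207

Over i = 1..18: Σi = 171.
Total = (1)·171 + (2)·18 = 207.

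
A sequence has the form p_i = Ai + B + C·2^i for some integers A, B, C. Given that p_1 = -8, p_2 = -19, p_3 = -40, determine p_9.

-2566

Plug in i = 1, 2, 3: A + B + 2C = -8; 2A + B + 4C = -19; 3A + B + 8C = -40.
Subtracting the first from the second: A + 2C = -11.
Subtracting the second from the third: A + 4C = -21.
Solving: C = -5, A = -1, then B = 3.
So p_i = -1·i + 3 + (-5)·2^i; at i=9 this is -2566.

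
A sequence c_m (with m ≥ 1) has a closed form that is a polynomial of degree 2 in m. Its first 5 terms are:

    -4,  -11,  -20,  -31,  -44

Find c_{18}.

-395

1st diffs: -7, -9, -11, -13.
2nd diffs: -2, -2, -2 (constant).
Newton forward-difference form: c_m = -4 + (-7)·C(m-1,1) + (-2)·C(m-1,2).
At m = 18: m-1 = 17, so c_{18} = -4 - 119 - 272 = -395.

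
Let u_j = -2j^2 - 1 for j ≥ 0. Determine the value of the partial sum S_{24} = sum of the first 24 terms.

-8672

Over j = 0..23: Σj = 276, Σj² = 4324.
Total = (-2)·4324 + (-1)·24 = -8672.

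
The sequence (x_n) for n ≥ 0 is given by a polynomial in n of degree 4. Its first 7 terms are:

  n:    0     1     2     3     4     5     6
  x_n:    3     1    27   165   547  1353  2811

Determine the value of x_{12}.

44067

1st diffs: -2, 26, 138, 382, 806, 1458.
2nd diffs: 28, 112, 244, 424, 652.
3rd diffs: 84, 132, 180, 228.
4th diffs: 48, 48, 48 (constant).
So x_n = 2n^4 + 2n^3 - 6n^2 + 3.
Evaluating at n = 12 gives x_{12} = 44067.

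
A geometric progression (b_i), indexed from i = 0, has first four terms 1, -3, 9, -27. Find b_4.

Common ratio r = -3.
b_i = 1·(-3)^(i-0).
b_4 = 1·(-3)^4 = 81.

81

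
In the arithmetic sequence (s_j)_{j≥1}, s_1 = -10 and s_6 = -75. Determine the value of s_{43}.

-556

Common difference d = (-75 - (-10)) / (6 - 1) = -13.
s_j = -10 + (j - 1)·(-13).
s_{43} = -10 + 42·(-13) = -556.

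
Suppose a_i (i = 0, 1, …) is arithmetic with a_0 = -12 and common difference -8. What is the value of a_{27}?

-228

a_i = -12 + (i - 0)·(-8).
a_{27} = -12 + 27·(-8) = -228.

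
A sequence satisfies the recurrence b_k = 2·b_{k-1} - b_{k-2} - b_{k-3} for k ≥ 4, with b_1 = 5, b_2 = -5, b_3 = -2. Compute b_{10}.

Applying the relation repeatedly:
b_4 = -4;  b_5 = -1;  b_6 = 4;  b_7 = 13;  b_8 = 23;  b_9 = 29;  b_{10} = 22.

22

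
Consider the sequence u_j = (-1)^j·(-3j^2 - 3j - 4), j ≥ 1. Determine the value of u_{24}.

(-1)^24 = 1; -3j^2 - 3j - 4 at j=24 is -1804; so u_{24} = -1804.

-1804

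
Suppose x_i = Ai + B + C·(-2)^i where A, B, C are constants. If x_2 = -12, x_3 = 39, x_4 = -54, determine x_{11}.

8223

The three given values yield: 2A + B + 4C = -12; 3A + B - 8C = 39; 4A + B + 16C = -54.
Subtracting the first from the second: A - 12C = 51.
Subtracting the second from the third: A + 24C = -93.
Solving: C = -4, A = 3, then B = -2.
Hence x_{11} = 3·11 + (-2) + (-4)·(-2048) = 8223.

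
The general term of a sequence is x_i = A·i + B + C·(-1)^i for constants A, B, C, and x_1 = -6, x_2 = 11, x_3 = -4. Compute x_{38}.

The three given values yield: A + B - C = -6; 2A + B + C = 11; 3A + B - C = -4.
Subtracting the first from the second: A + 2C = 17.
Subtracting the second from the third: A - 2C = -15.
Solving: C = 8, A = 1, then B = 1.
So x_i = 1·i + 1 + 8·(-1)^i; at i=38 this is 47.

47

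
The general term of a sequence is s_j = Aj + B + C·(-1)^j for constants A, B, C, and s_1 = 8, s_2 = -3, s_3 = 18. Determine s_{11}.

Write the equations: A + B - C = 8; 2A + B + C = -3; 3A + B - C = 18.
Subtracting the first from the second: A + 2C = -11.
Subtracting the second from the third: A - 2C = 21.
Solving: C = -8, A = 5, then B = -5.
Therefore s_{11} = 55 + (-5) + (-8)·(-1) = 58.

58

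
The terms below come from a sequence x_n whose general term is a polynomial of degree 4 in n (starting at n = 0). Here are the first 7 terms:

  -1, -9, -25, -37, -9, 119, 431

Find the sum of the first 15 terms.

1st diffs: -8, -16, -12, 28, 128, 312.
2nd diffs: -8, 4, 40, 100, 184.
3rd diffs: 12, 36, 60, 84.
4th diffs: 24, 24, 24 (constant).
Newton forward-difference form: x_n = -1 + (-8)·C(n,1) + (-8)·C(n,2) + 12·C(n,3) + 24·C(n,4).
Continuing: …, 1035, 2063, 3671, 6039, …, x_{14} = 27551.
Summing n = 0..14 (15 terms) gives 83957.

83957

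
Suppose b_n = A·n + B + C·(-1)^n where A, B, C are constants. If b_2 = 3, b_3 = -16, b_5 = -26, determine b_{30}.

Plug in n = 2, 3, 5: 2A + B + C = 3; 3A + B - C = -16; 5A + B - C = -26.
Subtracting the first from the second: A - 2C = -19.
Subtracting the second from the third: 2A = -10.
Solving: C = 7, A = -5, then B = 6.
So b_n = -5·n + 6 + 7·(-1)^n; at n=30 this is -137.

-137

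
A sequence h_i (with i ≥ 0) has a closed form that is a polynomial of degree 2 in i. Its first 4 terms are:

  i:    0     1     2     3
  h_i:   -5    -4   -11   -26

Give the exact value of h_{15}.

-830

1st diffs: 1, -7, -15.
2nd diffs: -8, -8 (constant).
Newton forward-difference form: h_i = -5 + 1·C(i,1) + (-8)·C(i,2).
At i = 15: i = 15, so h_{15} = -5 + 15 - 840 = -830.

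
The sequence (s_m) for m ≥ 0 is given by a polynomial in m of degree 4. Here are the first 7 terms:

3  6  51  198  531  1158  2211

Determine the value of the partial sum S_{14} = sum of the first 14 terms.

123711

1st diffs: 3, 45, 147, 333, 627, 1053.
2nd diffs: 42, 102, 186, 294, 426.
3rd diffs: 60, 84, 108, 132.
4th diffs: 24, 24, 24 (constant).
Newton forward-difference form: s_m = 3 + 3·C(m,1) + 42·C(m,2) + 60·C(m,3) + 24·C(m,4).
Continuing: …, 3846, 6243, 9606, 14163, …, s_{13} = 37638.
Summing m = 0..13 (14 terms) gives 123711.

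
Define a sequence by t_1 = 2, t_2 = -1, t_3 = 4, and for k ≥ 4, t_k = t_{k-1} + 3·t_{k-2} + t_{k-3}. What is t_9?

Applying the relation repeatedly:
t_4 = 3;  t_5 = 14;  t_6 = 27;  t_7 = 72;  t_8 = 167;  t_9 = 410.

410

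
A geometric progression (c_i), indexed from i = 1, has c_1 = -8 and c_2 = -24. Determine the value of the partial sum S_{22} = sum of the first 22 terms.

Common ratio r = 3.
c_i = (-8)·3^(i-1).
S = (-8)·(3^22 - 1)/(3 - 1) = (-8)·(31381059609 - 1)/(2) = -125524238432.

-125524238432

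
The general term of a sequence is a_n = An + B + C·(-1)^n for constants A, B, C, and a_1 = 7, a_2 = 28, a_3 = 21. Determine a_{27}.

Write the equations: A + B - C = 7; 2A + B + C = 28; 3A + B - C = 21.
Subtracting the first from the second: A + 2C = 21.
Subtracting the second from the third: A - 2C = -7.
Solving: C = 7, A = 7, then B = 7.
So a_n = 7·n + 7 + 7·(-1)^n; at n=27 this is 189.

189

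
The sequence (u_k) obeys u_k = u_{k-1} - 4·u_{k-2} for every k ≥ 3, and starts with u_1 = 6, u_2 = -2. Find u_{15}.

107014

Compute successive terms:
u_3 = -26, u_4 = -18, u_5 = 86, …, u_{12} = -9298, u_{13} = -23274, u_{14} = 13918, u_{15} = 107014.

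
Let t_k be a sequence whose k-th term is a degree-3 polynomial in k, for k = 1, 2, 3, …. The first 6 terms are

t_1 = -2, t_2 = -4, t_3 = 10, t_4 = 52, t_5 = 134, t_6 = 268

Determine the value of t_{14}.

1st diffs: -2, 14, 42, 82, 134.
2nd diffs: 16, 28, 40, 52.
3rd diffs: 12, 12, 12 (constant).
Newton forward-difference form: t_k = -2 + (-2)·C(k-1,1) + 16·C(k-1,2) + 12·C(k-1,3).
At k = 14: k-1 = 13, so t_{14} = -2 - 26 + 1248 + 3432 = 4652.

4652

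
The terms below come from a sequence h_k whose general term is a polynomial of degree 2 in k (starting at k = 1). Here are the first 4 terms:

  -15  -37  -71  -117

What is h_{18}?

-2021

1st diffs: -22, -34, -46.
2nd diffs: -12, -12 (constant).
Newton forward-difference form: h_k = -15 + (-22)·C(k-1,1) + (-12)·C(k-1,2).
At k = 18: k-1 = 17, so h_{18} = -15 - 374 - 1632 = -2021.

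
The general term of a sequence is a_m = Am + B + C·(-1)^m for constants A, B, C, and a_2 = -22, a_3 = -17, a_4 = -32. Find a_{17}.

The three given values yield: 2A + B + C = -22; 3A + B - C = -17; 4A + B + C = -32.
Subtracting the first from the second: A - 2C = 5.
Subtracting the second from the third: A + 2C = -15.
Solving: C = -5, A = -5, then B = -7.
Therefore a_{17} = -85 + (-7) + (-5)·(-1) = -87.

-87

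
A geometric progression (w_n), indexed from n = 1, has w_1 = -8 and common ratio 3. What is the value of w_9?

w_n = (-8)·3^(n-1).
w_9 = (-8)·3^8 = -52488.

-52488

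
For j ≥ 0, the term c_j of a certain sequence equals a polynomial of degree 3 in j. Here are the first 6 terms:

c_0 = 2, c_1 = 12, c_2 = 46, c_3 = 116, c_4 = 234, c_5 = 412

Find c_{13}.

5436

1st diffs: 10, 34, 70, 118, 178.
2nd diffs: 24, 36, 48, 60.
3rd diffs: 12, 12, 12 (constant).
Newton forward-difference form: c_j = 2 + 10·C(j,1) + 24·C(j,2) + 12·C(j,3).
At j = 13: j = 13, so c_{13} = 2 + 130 + 1872 + 3432 = 5436.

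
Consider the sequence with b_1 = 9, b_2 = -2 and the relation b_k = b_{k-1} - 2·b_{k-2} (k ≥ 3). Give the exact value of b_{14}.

Step forward from the initial values:
b_3 = -20, b_4 = -16, b_5 = 24, …, b_{11} = 328, b_{12} = 152, b_{13} = -504, b_{14} = -808.

-808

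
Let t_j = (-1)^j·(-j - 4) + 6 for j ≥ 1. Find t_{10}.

-8

(-1)^10 = 1; -j - 4 at j=10 is -14; so t_{10} = -8.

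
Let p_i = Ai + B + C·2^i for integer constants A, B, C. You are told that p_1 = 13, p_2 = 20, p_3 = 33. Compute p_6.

204

Plug in i = 1, 2, 3: A + B + 2C = 13; 2A + B + 4C = 20; 3A + B + 8C = 33.
Subtracting the first from the second: A + 2C = 7.
Subtracting the second from the third: A + 4C = 13.
Solving: C = 3, A = 1, then B = 6.
Hence p_6 = 1·6 + 6 + 3·64 = 204.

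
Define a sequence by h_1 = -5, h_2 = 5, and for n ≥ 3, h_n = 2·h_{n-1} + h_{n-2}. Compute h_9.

Step forward from the initial values:
h_3 = 5, h_4 = 15, h_5 = 35, h_6 = 85, h_7 = 205, h_8 = 495, h_9 = 1195.

1195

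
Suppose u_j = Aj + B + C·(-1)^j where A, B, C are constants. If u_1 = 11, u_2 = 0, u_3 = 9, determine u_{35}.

The three given values yield: A + B - C = 11; 2A + B + C = 0; 3A + B - C = 9.
Subtracting the first from the second: A + 2C = -11.
Subtracting the second from the third: A - 2C = 9.
Solving: C = -5, A = -1, then B = 7.
Therefore u_{35} = -35 + 7 + (-5)·(-1) = -23.

-23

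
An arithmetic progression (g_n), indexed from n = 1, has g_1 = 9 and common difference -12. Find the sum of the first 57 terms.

g_n = 9 + (n - 1)·(-12).
g_{57} = -663; S = 57·(9 + (-663))/2 = -18639.

-18639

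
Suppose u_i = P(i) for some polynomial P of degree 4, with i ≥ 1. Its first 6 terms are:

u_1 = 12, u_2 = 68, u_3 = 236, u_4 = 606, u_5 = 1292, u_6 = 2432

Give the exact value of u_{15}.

67772

1st diffs: 56, 168, 370, 686, 1140.
2nd diffs: 112, 202, 316, 454.
3rd diffs: 90, 114, 138.
4th diffs: 24, 24 (constant).
So u_i = i^4 + 5i^3 + i^2 + 3i + 2.
Evaluating at i = 15 gives u_{15} = 67772.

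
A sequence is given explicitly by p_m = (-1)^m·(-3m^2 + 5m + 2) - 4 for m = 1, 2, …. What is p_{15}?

594

(-1)^15 = -1; -3m^2 + 5m + 2 at m=15 is -598; so p_{15} = 594.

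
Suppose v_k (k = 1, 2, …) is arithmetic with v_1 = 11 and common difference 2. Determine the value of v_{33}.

v_k = 11 + (k - 1)·2.
v_{33} = 11 + 32·2 = 75.

75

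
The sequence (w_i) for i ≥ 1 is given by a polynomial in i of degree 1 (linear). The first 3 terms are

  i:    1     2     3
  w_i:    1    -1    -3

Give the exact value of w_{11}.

1st diffs: -2, -2 (constant).
So w_i = -2i + 3.
Evaluating at i = 11 gives w_{11} = -19.

-19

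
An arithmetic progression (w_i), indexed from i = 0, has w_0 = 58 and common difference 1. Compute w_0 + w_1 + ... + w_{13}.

w_i = 58 + (i - 0)·1.
w_{13} = 71; S = 14·(58 + 71)/2 = 903.

903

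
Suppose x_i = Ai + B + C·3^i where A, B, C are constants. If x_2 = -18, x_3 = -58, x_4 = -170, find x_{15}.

-28697866

Plug in i = 2, 3, 4: 2A + B + 9C = -18; 3A + B + 27C = -58; 4A + B + 81C = -170.
Subtracting the first from the second: A + 18C = -40.
Subtracting the second from the third: A + 54C = -112.
Solving: C = -2, A = -4, then B = 8.
So x_i = -4·i + 8 + (-2)·3^i; at i=15 this is -28697866.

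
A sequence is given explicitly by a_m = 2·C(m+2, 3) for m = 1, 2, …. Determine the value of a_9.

330

C(11, 3) = 165, so a_9 = 330.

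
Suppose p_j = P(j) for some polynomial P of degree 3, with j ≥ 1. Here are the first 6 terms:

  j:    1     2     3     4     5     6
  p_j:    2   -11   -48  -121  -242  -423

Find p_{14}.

1st diffs: -13, -37, -73, -121, -181.
2nd diffs: -24, -36, -48, -60.
3rd diffs: -12, -12, -12 (constant).
So p_j = -2j^3 + j + 3.
Evaluating at j = 14 gives p_{14} = -5471.

-5471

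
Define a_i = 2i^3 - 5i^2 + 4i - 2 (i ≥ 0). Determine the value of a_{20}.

14078

a_{20} = 2·20^3 - 5·20^2 + 4·20 - 2 = 14078.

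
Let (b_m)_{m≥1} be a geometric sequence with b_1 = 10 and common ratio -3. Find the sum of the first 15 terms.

b_m = 10·(-3)^(m-1).
S = 10·((-3)^15 - 1)/(-3 - 1) = 10·(-14348907 - 1)/(-4) = 35872270.

35872270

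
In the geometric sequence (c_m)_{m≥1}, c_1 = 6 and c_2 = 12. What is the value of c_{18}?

786432

Common ratio r = 2.
c_m = 6·2^(m-1).
c_{18} = 6·2^17 = 786432.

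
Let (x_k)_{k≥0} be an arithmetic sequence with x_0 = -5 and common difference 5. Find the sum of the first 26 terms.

1495

x_k = -5 + (k - 0)·5.
x_{25} = 120; S = 26·(-5 + 120)/2 = 1495.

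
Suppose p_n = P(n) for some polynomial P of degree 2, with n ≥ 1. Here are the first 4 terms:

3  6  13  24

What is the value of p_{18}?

598

1st diffs: 3, 7, 11.
2nd diffs: 4, 4 (constant).
Newton forward-difference form: p_n = 3 + 3·C(n-1,1) + 4·C(n-1,2).
At n = 18: n-1 = 17, so p_{18} = 3 + 51 + 544 = 598.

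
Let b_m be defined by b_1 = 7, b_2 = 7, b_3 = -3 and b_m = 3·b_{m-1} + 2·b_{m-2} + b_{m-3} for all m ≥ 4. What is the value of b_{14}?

3979662

b_4 = 12  b_5 = 37  b_6 = 132  …  b_{11} = 83382  b_{12} = 302457  b_{13} = 1097122  b_{14} = 3979662.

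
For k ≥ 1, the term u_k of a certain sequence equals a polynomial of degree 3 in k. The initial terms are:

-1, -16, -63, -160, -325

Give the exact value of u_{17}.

-14161

1st diffs: -15, -47, -97, -165.
2nd diffs: -32, -50, -68.
3rd diffs: -18, -18 (constant).
So u_k = -3k^3 + 2k^2.
Evaluating at k = 17 gives u_{17} = -14161.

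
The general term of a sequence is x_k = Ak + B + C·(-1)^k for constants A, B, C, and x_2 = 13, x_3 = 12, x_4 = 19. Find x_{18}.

Write the equations: 2A + B + C = 13; 3A + B - C = 12; 4A + B + C = 19.
Subtracting the first from the second: A - 2C = -1.
Subtracting the second from the third: A + 2C = 7.
Solving: C = 2, A = 3, then B = 5.
Therefore x_{18} = 54 + 5 + 2·1 = 61.

61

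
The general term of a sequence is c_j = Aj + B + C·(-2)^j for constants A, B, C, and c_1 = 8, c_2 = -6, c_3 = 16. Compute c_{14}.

Plug in j = 1, 2, 3: A + B - 2C = 8; 2A + B + 4C = -6; 3A + B - 8C = 16.
Subtracting the first from the second: A + 6C = -14.
Subtracting the second from the third: A - 12C = 22.
Solving: C = -2, A = -2, then B = 6.
So c_j = -2·j + 6 + (-2)·(-2)^j; at j=14 this is -32790.

-32790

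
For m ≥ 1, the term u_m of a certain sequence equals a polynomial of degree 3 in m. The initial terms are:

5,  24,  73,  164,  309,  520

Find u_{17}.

10629

1st diffs: 19, 49, 91, 145, 211.
2nd diffs: 30, 42, 54, 66.
3rd diffs: 12, 12, 12 (constant).
Newton forward-difference form: u_m = 5 + 19·C(m-1,1) + 30·C(m-1,2) + 12·C(m-1,3).
At m = 17: m-1 = 16, so u_{17} = 5 + 304 + 3600 + 6720 = 10629.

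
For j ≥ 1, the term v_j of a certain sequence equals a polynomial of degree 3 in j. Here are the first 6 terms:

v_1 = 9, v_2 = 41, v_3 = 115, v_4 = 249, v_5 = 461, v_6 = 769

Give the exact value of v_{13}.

1st diffs: 32, 74, 134, 212, 308.
2nd diffs: 42, 60, 78, 96.
3rd diffs: 18, 18, 18 (constant).
So v_j = 3j^3 + 3j^2 + 2j + 1.
Evaluating at j = 13 gives v_{13} = 7125.

7125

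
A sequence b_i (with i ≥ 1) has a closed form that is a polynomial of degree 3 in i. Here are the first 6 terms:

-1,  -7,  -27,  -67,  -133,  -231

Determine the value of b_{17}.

-5137

1st diffs: -6, -20, -40, -66, -98.
2nd diffs: -14, -20, -26, -32.
3rd diffs: -6, -6, -6 (constant).
Newton forward-difference form: b_i = -1 + (-6)·C(i-1,1) + (-14)·C(i-1,2) + (-6)·C(i-1,3).
At i = 17: i-1 = 16, so b_{17} = -1 - 96 - 1680 - 3360 = -5137.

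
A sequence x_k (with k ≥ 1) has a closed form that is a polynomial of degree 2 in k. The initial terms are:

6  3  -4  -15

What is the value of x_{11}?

-204

1st diffs: -3, -7, -11.
2nd diffs: -4, -4 (constant).
Newton forward-difference form: x_k = 6 + (-3)·C(k-1,1) + (-4)·C(k-1,2).
At k = 11: k-1 = 10, so x_{11} = 6 - 30 - 180 = -204.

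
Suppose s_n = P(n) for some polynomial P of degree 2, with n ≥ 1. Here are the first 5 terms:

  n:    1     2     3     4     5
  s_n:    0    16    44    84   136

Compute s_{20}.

1st diffs: 16, 28, 40, 52.
2nd diffs: 12, 12, 12 (constant).
Newton forward-difference form: s_n = 16·C(n-1,1) + 12·C(n-1,2).
At n = 20: n-1 = 19, so s_{20} = 304 + 2052 = 2356.

2356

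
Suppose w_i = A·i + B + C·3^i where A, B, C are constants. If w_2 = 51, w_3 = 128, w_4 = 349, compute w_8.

26289

At i = 2, 3, 4: 2A + B + 9C = 51; 3A + B + 27C = 128; 4A + B + 81C = 349.
Subtracting the first from the second: A + 18C = 77.
Subtracting the second from the third: A + 54C = 221.
Solving: C = 4, A = 5, then B = 5.
Therefore w_8 = 40 + 5 + 4·6561 = 26289.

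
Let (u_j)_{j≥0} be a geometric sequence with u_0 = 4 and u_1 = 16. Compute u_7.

65536

Common ratio r = 4.
u_j = 4·4^(j-0).
u_7 = 4·4^7 = 65536.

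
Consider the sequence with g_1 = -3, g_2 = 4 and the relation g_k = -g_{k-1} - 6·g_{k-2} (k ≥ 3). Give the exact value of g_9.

Applying the relation repeatedly:
g_3 = 14, g_4 = -38, g_5 = -46, g_6 = 274, g_7 = 2, g_8 = -1646, g_9 = 1634.

1634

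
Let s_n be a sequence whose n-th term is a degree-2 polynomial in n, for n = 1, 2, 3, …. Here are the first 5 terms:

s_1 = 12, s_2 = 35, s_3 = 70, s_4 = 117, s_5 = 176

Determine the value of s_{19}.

1st diffs: 23, 35, 47, 59.
2nd diffs: 12, 12, 12 (constant).
So s_n = 6n^2 + 5n + 1.
Evaluating at n = 19 gives s_{19} = 2262.

2262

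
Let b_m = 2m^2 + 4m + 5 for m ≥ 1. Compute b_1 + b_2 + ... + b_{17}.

Over m = 1..17: Σm = 153, Σm² = 1785.
Total = (2)·1785 + (4)·153 + (5)·17 = 4267.

4267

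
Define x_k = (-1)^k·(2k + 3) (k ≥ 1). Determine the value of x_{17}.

-37

(-1)^17 = -1; 2k + 3 at k=17 is 37; so x_{17} = -37.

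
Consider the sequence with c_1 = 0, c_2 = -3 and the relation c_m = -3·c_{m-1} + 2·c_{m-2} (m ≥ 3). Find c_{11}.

Applying the relation repeatedly:
c_3 = 9  c_4 = -33  c_5 = 117  c_6 = -417  c_7 = 1485  c_8 = -5289  c_9 = 18837  c_{10} = -67089  c_{11} = 238941.

238941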